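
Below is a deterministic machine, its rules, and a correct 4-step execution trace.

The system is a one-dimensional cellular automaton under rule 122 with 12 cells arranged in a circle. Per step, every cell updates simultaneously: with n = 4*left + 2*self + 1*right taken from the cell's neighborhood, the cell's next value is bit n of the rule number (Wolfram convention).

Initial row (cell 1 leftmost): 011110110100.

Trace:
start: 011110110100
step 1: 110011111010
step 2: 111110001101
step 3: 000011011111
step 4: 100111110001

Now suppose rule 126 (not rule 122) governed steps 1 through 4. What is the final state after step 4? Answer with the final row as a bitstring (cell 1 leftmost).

(re-executing steps 1..4 under rule 126; state before step 1: 011110110100)
step 1: 110011111110
step 2: 111110000011
step 3: 000011000110
step 4: 000111101111

000111101111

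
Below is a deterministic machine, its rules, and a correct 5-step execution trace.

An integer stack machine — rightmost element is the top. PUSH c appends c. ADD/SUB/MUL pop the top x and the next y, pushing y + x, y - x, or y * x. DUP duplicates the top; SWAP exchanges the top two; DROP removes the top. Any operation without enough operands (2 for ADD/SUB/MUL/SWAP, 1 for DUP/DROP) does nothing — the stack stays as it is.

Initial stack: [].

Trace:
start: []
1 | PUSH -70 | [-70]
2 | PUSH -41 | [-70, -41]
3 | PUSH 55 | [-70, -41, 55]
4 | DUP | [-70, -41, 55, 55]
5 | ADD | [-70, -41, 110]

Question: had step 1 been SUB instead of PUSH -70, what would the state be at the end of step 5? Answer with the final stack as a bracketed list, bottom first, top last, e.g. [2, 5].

[-41, 110]

(re-executing from step 1 with the substitution; state before step 1: [])
1 | SUB | []
2 | PUSH -41 | [-41]
3 | PUSH 55 | [-41, 55]
4 | DUP | [-41, 55, 55]
5 | ADD | [-41, 110]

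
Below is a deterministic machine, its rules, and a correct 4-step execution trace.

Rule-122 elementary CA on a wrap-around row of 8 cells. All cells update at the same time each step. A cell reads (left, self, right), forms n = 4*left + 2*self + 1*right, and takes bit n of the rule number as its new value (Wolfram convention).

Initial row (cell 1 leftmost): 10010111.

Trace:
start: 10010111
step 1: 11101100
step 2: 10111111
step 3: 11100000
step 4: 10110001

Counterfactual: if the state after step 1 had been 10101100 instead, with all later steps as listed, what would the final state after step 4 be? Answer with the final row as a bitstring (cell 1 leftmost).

state after step 1 := 10101100
step 2: 01011111
step 3: 10110001
step 4: 11111011

11111011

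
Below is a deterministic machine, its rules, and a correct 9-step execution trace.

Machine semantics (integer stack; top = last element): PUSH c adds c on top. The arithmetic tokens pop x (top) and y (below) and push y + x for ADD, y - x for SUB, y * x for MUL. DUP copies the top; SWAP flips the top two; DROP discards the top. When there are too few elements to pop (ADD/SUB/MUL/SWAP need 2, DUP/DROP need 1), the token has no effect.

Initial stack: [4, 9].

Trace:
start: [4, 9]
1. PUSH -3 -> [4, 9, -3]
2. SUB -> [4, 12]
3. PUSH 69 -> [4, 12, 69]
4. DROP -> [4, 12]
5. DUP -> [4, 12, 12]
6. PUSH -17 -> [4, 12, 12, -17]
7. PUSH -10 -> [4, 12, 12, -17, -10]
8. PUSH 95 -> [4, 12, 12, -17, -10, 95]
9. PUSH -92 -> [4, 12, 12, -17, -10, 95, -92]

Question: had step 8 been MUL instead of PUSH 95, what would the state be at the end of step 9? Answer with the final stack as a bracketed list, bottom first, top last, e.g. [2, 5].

[4, 12, 12, 170, -92]

(re-executing from step 8 with the substitution; state before step 8: [4, 12, 12, -17, -10])
8. MUL -> [4, 12, 12, 170]
9. PUSH -92 -> [4, 12, 12, 170, -92]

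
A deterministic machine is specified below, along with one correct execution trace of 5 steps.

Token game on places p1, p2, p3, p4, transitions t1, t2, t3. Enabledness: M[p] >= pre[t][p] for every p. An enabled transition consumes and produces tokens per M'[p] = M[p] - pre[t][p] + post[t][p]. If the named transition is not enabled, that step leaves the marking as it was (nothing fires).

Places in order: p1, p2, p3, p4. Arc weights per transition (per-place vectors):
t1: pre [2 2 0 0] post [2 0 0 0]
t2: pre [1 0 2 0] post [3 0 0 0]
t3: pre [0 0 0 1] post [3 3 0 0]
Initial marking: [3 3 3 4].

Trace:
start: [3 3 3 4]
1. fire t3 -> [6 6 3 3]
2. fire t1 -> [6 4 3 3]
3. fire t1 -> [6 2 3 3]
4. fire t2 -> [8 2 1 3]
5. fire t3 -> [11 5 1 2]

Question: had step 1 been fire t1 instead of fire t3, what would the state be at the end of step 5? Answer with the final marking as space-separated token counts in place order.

(re-executing from step 1 with the substitution; state before step 1: [3 3 3 4])
1. fire t1 -> [3 1 3 4]
2. fire t1 -> [3 1 3 4]
3. fire t1 -> [3 1 3 4]
4. fire t2 -> [5 1 1 4]
5. fire t3 -> [8 4 1 3]

8 4 1 3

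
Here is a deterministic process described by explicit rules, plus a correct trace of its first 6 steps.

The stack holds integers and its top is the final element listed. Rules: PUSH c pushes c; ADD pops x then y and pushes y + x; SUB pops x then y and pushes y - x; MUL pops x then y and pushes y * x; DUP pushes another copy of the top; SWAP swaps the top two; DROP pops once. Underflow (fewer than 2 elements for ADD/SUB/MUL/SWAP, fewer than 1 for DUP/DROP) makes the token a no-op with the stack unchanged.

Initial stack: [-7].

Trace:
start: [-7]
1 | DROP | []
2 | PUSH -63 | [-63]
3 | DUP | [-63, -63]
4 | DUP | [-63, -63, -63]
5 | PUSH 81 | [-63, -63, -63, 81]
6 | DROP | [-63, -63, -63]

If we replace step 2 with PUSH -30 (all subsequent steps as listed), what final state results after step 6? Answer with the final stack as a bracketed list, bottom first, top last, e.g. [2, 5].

(re-executing from step 2 with the substitution; state before step 2: [])
2 | PUSH -30 | [-30]
3 | DUP | [-30, -30]
4 | DUP | [-30, -30, -30]
5 | PUSH 81 | [-30, -30, -30, 81]
6 | DROP | [-30, -30, -30]

[-30, -30, -30]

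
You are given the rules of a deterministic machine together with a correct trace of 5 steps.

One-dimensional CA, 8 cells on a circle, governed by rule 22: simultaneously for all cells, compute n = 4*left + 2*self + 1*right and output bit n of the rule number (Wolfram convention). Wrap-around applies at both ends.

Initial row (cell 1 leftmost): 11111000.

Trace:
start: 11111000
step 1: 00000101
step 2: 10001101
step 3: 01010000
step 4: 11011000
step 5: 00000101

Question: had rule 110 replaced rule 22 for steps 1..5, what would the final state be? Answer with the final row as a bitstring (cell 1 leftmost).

00100110

(re-executing steps 1..5 under rule 110; state before step 1: 11111000)
step 1: 10001001
step 2: 10011011
step 3: 10111110
step 4: 11100011
step 5: 00100110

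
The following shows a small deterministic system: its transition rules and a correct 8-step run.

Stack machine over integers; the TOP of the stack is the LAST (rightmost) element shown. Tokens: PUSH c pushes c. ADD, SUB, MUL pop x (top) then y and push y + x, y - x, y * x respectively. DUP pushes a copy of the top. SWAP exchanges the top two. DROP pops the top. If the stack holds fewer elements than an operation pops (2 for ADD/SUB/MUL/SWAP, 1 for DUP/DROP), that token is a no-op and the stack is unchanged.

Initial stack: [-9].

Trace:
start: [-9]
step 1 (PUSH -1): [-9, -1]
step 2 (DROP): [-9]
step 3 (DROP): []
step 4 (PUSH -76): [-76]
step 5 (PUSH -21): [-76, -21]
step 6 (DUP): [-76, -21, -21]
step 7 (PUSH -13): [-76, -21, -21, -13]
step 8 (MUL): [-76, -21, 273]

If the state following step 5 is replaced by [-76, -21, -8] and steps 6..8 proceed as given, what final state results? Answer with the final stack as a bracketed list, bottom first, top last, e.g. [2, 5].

[-76, -21, -8, 104]

state after step 5 := [-76, -21, -8]
step 6 (DUP): [-76, -21, -8, -8]
step 7 (PUSH -13): [-76, -21, -8, -8, -13]
step 8 (MUL): [-76, -21, -8, 104]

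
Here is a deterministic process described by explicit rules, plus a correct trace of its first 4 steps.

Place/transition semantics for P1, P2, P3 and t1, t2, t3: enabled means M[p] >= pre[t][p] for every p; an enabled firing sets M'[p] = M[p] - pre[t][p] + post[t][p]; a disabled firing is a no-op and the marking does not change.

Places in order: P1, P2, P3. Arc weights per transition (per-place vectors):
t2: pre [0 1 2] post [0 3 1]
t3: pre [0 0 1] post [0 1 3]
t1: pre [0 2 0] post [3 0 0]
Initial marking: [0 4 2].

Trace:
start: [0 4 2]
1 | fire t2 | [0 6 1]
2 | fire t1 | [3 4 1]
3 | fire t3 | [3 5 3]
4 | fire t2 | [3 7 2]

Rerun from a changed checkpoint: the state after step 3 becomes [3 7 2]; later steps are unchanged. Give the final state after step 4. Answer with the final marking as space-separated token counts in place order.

state after step 3 := [3 7 2]
4 | fire t2 | [3 9 1]

3 9 1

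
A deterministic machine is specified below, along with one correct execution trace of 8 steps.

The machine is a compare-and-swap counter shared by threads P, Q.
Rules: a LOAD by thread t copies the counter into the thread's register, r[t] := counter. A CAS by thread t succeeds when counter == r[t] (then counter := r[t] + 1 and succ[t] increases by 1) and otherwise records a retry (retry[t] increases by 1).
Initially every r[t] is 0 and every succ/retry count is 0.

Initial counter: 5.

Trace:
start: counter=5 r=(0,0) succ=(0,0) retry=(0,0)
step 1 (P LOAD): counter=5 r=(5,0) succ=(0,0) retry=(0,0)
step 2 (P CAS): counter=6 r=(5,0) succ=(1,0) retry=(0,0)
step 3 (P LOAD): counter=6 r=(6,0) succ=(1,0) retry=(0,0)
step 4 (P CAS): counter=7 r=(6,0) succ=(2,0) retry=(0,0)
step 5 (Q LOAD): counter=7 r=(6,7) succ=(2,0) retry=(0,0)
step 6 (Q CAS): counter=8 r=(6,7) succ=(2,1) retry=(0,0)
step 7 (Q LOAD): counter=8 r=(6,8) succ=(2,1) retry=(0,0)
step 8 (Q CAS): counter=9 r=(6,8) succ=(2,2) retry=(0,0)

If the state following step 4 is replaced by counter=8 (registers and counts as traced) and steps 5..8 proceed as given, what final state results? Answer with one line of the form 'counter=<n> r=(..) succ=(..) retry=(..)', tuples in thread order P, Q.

state after step 4 := counter=8 r=(6,0) succ=(2,0) retry=(0,0)
step 5 (Q LOAD): counter=8 r=(6,8) succ=(2,0) retry=(0,0)
step 6 (Q CAS): counter=9 r=(6,8) succ=(2,1) retry=(0,0)
step 7 (Q LOAD): counter=9 r=(6,9) succ=(2,1) retry=(0,0)
step 8 (Q CAS): counter=10 r=(6,9) succ=(2,2) retry=(0,0)

counter=10 r=(6,9) succ=(2,2) retry=(0,0)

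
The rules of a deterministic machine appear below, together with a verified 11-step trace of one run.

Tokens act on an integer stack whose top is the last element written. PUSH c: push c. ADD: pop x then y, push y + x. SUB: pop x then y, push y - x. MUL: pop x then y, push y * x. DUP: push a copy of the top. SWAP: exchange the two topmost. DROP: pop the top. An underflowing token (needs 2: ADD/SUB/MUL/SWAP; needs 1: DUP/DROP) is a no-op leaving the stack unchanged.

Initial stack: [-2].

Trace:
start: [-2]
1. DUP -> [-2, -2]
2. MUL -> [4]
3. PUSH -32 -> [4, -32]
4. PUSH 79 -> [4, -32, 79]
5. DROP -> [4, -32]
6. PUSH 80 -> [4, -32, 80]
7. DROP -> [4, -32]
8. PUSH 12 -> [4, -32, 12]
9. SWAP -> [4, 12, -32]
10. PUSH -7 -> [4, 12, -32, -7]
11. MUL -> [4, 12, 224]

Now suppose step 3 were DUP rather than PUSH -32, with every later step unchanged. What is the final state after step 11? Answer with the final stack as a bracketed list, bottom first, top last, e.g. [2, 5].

[4, 12, -28]

(re-executing from step 3 with the substitution; state before step 3: [4])
3. DUP -> [4, 4]
4. PUSH 79 -> [4, 4, 79]
5. DROP -> [4, 4]
6. PUSH 80 -> [4, 4, 80]
7. DROP -> [4, 4]
8. PUSH 12 -> [4, 4, 12]
9. SWAP -> [4, 12, 4]
10. PUSH -7 -> [4, 12, 4, -7]
11. MUL -> [4, 12, -28]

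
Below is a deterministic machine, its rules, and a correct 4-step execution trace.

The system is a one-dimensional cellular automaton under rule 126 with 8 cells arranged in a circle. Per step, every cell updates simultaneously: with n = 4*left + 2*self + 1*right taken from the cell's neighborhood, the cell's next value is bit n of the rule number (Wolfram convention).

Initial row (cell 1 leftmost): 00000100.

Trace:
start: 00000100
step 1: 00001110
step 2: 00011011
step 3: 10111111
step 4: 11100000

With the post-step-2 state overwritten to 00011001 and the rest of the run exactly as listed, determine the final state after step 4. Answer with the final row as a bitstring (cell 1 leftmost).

state after step 2 := 00011001
step 3: 10111111
step 4: 11100000

11100000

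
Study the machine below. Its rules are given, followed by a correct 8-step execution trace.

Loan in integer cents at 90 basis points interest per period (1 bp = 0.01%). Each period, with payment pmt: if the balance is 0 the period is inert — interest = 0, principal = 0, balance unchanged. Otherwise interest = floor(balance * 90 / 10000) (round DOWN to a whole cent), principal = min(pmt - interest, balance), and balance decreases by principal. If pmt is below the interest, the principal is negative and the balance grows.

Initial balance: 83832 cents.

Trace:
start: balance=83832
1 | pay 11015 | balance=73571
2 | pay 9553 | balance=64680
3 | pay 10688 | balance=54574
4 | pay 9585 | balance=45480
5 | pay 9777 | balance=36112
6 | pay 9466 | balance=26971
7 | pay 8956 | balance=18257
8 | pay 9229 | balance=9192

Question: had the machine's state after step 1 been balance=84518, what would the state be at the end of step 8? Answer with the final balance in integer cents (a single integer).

state after step 1 := balance=84518
2 | pay 9553 | balance=75725
3 | pay 10688 | balance=65718
4 | pay 9585 | balance=56724
5 | pay 9777 | balance=47457
6 | pay 9466 | balance=38418
7 | pay 8956 | balance=29807
8 | pay 9229 | balance=20846

20846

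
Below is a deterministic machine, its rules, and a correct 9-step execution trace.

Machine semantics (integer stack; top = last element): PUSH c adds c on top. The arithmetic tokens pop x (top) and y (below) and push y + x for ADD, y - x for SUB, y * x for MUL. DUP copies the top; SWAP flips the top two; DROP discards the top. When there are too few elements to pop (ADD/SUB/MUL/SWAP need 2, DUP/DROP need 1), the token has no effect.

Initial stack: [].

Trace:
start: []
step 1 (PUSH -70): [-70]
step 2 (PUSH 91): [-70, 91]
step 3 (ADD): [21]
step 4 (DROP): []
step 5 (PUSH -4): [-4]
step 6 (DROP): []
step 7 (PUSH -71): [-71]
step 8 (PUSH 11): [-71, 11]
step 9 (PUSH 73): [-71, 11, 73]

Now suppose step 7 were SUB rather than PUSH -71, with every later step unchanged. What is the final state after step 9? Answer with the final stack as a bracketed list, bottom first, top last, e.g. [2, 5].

[11, 73]

(re-executing from step 7 with the substitution; state before step 7: [])
step 7 (SUB): []
step 8 (PUSH 11): [11]
step 9 (PUSH 73): [11, 73]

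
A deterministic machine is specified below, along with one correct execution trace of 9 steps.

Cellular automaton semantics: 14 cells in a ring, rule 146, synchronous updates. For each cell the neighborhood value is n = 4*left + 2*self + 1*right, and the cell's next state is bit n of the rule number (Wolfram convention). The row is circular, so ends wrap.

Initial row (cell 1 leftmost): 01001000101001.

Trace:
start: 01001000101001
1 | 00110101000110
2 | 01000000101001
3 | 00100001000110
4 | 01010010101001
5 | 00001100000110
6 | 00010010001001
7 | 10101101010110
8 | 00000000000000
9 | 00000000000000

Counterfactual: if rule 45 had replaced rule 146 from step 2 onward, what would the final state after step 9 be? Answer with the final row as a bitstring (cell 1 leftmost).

(re-executing steps 2..9 under rule 45; state before step 2: 00110101000110)
2 | 10101111010100
3 | 11111000111100
4 | 10000010100000
5 | 10111011101110
6 | 11100110011001
7 | 00000100010001
8 | 01110101010101
9 | 11001111111111

11001111111111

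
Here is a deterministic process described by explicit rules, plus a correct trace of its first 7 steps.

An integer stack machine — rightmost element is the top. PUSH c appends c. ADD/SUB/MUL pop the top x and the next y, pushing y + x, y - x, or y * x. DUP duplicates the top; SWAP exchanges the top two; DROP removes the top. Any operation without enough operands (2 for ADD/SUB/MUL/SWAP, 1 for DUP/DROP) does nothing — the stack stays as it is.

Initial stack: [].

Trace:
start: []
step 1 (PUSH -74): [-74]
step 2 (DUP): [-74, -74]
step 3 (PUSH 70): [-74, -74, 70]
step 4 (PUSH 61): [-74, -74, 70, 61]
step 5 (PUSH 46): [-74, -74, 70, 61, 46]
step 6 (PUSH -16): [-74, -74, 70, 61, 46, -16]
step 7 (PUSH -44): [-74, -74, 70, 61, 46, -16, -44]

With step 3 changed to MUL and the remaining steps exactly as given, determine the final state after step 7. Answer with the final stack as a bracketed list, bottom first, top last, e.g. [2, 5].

(re-executing from step 3 with the substitution; state before step 3: [-74, -74])
step 3 (MUL): [5476]
step 4 (PUSH 61): [5476, 61]
step 5 (PUSH 46): [5476, 61, 46]
step 6 (PUSH -16): [5476, 61, 46, -16]
step 7 (PUSH -44): [5476, 61, 46, -16, -44]

[5476, 61, 46, -16, -44]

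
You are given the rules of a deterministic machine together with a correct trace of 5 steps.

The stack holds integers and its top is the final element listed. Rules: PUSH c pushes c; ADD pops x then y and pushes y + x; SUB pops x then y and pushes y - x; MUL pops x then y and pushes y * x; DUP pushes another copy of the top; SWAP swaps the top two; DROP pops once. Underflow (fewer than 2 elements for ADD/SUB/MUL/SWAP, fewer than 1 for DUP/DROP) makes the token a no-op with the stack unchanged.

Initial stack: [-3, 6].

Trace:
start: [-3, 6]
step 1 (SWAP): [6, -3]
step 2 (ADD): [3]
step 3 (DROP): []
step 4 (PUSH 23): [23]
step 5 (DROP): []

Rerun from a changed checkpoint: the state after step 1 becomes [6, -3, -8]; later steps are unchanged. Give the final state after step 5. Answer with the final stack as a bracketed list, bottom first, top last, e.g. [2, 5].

state after step 1 := [6, -3, -8]
step 2 (ADD): [6, -11]
step 3 (DROP): [6]
step 4 (PUSH 23): [6, 23]
step 5 (DROP): [6]

[6]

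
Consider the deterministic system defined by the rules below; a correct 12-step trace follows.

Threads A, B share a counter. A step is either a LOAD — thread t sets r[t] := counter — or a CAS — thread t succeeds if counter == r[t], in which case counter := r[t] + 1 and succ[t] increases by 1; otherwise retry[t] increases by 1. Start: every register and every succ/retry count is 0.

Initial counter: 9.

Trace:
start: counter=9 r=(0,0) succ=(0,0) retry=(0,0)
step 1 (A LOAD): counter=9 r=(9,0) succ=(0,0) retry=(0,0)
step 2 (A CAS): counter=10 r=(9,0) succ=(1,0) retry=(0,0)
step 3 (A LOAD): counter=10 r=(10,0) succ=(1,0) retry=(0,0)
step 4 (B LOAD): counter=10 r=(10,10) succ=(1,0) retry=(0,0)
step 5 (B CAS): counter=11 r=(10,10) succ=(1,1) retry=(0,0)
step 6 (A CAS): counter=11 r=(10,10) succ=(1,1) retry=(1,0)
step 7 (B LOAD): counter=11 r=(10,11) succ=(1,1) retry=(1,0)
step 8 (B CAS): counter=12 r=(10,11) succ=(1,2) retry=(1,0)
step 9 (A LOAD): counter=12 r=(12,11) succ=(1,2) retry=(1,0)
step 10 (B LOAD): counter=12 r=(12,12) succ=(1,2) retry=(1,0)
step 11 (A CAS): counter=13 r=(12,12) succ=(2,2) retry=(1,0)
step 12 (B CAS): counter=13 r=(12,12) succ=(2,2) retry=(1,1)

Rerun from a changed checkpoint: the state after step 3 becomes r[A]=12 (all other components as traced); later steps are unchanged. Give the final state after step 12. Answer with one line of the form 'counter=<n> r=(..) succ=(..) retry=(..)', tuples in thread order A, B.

counter=13 r=(12,12) succ=(2,2) retry=(1,1)

state after step 3 := counter=10 r=(12,0) succ=(1,0) retry=(0,0)
step 4 (B LOAD): counter=10 r=(12,10) succ=(1,0) retry=(0,0)
step 5 (B CAS): counter=11 r=(12,10) succ=(1,1) retry=(0,0)
step 6 (A CAS): counter=11 r=(12,10) succ=(1,1) retry=(1,0)
step 7 (B LOAD): counter=11 r=(12,11) succ=(1,1) retry=(1,0)
step 8 (B CAS): counter=12 r=(12,11) succ=(1,2) retry=(1,0)
step 9 (A LOAD): counter=12 r=(12,11) succ=(1,2) retry=(1,0)
step 10 (B LOAD): counter=12 r=(12,12) succ=(1,2) retry=(1,0)
step 11 (A CAS): counter=13 r=(12,12) succ=(2,2) retry=(1,0)
step 12 (B CAS): counter=13 r=(12,12) succ=(2,2) retry=(1,1)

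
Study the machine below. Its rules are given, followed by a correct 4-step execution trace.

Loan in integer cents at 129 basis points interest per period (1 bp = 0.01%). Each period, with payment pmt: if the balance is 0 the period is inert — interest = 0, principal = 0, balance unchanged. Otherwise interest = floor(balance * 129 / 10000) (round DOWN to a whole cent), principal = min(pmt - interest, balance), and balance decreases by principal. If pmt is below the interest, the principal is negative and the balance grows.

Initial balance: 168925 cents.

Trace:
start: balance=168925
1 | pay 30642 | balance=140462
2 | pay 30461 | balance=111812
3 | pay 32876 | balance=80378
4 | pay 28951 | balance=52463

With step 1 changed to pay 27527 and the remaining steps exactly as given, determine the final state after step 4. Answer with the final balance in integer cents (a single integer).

(re-executing from step 1 with the substitution; state before step 1: balance=168925)
1 | pay 27527 | balance=143577
2 | pay 30461 | balance=114968
3 | pay 32876 | balance=83575
4 | pay 28951 | balance=55702

55702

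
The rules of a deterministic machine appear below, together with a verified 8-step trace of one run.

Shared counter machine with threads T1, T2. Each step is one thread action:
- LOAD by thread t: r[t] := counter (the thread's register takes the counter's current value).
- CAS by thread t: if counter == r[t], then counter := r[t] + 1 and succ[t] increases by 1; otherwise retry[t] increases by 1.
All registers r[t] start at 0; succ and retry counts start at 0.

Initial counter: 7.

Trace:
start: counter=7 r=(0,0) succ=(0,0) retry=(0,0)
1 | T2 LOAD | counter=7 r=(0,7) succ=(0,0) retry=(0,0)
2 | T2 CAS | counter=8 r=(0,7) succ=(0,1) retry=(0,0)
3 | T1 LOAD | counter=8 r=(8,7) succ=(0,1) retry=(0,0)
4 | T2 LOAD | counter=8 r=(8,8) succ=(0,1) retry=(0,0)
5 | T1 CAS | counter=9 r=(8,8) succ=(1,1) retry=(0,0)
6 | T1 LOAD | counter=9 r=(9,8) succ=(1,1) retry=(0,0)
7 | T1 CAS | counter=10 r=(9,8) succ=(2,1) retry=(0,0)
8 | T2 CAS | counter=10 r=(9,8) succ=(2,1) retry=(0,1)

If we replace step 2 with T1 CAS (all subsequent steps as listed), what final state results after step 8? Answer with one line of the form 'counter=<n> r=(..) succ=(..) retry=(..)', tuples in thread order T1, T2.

(re-executing from step 2 with the substitution; state before step 2: counter=7 r=(0,7) succ=(0,0) retry=(0,0))
2 | T1 CAS | counter=7 r=(0,7) succ=(0,0) retry=(1,0)
3 | T1 LOAD | counter=7 r=(7,7) succ=(0,0) retry=(1,0)
4 | T2 LOAD | counter=7 r=(7,7) succ=(0,0) retry=(1,0)
5 | T1 CAS | counter=8 r=(7,7) succ=(1,0) retry=(1,0)
6 | T1 LOAD | counter=8 r=(8,7) succ=(1,0) retry=(1,0)
7 | T1 CAS | counter=9 r=(8,7) succ=(2,0) retry=(1,0)
8 | T2 CAS | counter=9 r=(8,7) succ=(2,0) retry=(1,1)

counter=9 r=(8,7) succ=(2,0) retry=(1,1)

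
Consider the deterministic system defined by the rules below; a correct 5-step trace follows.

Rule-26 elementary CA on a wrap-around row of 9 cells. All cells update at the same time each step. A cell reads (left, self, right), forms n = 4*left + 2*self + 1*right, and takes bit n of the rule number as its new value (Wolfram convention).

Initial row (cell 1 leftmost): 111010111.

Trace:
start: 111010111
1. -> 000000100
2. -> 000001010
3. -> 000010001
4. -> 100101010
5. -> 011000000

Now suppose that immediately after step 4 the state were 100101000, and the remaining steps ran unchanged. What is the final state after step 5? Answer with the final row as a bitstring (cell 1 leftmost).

011000101

state after step 4 := 100101000
5. -> 011000101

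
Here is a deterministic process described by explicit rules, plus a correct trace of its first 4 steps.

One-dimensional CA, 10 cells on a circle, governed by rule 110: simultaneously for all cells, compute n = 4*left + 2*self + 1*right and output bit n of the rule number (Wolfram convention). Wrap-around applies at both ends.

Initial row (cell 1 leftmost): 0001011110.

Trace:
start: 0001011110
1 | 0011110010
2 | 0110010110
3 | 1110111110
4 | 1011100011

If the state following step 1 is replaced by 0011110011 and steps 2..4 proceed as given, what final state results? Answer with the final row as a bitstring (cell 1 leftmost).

state after step 1 := 0011110011
2 | 0110010111
3 | 1110111101
4 | 0011100111

0011100111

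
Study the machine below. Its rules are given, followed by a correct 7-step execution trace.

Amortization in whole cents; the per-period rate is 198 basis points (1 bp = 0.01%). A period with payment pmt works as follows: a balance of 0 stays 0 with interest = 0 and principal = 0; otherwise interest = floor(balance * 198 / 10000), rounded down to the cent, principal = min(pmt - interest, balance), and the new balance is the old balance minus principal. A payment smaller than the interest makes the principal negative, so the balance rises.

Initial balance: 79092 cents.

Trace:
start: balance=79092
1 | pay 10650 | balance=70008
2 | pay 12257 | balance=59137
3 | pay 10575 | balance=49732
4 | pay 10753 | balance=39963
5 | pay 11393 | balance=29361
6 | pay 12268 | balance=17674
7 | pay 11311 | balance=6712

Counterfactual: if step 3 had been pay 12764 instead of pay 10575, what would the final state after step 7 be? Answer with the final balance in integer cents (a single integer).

(re-executing from step 3 with the substitution; state before step 3: balance=59137)
3 | pay 12764 | balance=47543
4 | pay 10753 | balance=37731
5 | pay 11393 | balance=27085
6 | pay 12268 | balance=15353
7 | pay 11311 | balance=4345

4345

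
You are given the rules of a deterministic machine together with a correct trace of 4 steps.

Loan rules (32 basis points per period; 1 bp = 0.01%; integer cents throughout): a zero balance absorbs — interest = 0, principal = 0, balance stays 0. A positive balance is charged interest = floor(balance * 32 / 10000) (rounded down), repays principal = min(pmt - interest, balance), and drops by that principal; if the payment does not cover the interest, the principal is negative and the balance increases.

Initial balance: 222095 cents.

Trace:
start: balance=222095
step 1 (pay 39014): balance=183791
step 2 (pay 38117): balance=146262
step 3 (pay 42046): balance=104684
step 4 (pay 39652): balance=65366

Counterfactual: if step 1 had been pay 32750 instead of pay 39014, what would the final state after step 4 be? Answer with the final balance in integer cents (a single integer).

(re-executing from step 1 with the substitution; state before step 1: balance=222095)
step 1 (pay 32750): balance=190055
step 2 (pay 38117): balance=152546
step 3 (pay 42046): balance=110988
step 4 (pay 39652): balance=71691

71691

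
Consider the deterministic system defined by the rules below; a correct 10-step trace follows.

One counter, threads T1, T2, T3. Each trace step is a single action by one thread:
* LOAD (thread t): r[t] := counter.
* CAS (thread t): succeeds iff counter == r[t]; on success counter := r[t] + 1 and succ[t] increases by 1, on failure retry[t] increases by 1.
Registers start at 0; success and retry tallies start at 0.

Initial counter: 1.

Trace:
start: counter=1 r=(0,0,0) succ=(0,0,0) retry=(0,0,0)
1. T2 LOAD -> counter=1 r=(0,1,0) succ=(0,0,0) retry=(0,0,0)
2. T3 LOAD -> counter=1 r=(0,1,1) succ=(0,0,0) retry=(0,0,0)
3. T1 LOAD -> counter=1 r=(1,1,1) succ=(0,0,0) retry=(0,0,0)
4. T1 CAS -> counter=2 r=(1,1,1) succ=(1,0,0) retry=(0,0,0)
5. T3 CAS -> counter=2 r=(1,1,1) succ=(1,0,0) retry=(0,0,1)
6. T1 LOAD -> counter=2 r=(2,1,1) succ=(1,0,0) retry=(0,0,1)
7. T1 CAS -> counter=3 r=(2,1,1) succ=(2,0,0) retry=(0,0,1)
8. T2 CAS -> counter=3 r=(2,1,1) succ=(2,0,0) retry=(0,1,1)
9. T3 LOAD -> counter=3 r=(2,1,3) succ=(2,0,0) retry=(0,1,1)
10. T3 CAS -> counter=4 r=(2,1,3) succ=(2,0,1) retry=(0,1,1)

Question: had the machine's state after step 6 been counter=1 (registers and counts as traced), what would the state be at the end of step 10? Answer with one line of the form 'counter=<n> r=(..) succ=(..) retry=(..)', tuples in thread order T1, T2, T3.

state after step 6 := counter=1 r=(2,1,1) succ=(1,0,0) retry=(0,0,1)
7. T1 CAS -> counter=1 r=(2,1,1) succ=(1,0,0) retry=(1,0,1)
8. T2 CAS -> counter=2 r=(2,1,1) succ=(1,1,0) retry=(1,0,1)
9. T3 LOAD -> counter=2 r=(2,1,2) succ=(1,1,0) retry=(1,0,1)
10. T3 CAS -> counter=3 r=(2,1,2) succ=(1,1,1) retry=(1,0,1)

counter=3 r=(2,1,2) succ=(1,1,1) retry=(1,0,1)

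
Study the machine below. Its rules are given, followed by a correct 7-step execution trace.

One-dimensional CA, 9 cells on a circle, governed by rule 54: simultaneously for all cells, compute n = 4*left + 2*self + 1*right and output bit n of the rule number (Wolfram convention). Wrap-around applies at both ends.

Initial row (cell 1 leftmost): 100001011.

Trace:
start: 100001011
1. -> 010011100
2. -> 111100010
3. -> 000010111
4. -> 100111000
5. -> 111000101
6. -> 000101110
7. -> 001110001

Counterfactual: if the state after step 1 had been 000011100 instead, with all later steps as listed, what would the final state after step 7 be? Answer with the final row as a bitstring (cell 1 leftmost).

000010100

state after step 1 := 000011100
2. -> 000100010
3. -> 001110111
4. -> 110001000
5. -> 001011101
6. -> 111100011
7. -> 000010100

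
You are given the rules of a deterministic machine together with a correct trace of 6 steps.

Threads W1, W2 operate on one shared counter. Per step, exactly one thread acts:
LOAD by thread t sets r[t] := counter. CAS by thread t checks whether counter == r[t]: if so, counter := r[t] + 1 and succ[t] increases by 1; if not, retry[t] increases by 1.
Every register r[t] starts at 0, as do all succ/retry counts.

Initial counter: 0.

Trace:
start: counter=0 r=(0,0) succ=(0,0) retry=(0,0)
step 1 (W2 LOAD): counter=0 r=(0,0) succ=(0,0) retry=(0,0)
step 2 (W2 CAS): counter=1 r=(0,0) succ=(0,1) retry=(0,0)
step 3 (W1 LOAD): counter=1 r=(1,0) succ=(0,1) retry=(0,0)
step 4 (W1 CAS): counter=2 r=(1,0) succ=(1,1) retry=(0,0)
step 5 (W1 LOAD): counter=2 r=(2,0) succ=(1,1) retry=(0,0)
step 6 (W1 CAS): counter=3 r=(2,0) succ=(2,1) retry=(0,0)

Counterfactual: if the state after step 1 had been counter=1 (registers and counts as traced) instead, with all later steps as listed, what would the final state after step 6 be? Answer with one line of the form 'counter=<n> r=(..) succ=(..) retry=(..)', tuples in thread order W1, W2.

state after step 1 := counter=1 r=(0,0) succ=(0,0) retry=(0,0)
step 2 (W2 CAS): counter=1 r=(0,0) succ=(0,0) retry=(0,1)
step 3 (W1 LOAD): counter=1 r=(1,0) succ=(0,0) retry=(0,1)
step 4 (W1 CAS): counter=2 r=(1,0) succ=(1,0) retry=(0,1)
step 5 (W1 LOAD): counter=2 r=(2,0) succ=(1,0) retry=(0,1)
step 6 (W1 CAS): counter=3 r=(2,0) succ=(2,0) retry=(0,1)

counter=3 r=(2,0) succ=(2,0) retry=(0,1)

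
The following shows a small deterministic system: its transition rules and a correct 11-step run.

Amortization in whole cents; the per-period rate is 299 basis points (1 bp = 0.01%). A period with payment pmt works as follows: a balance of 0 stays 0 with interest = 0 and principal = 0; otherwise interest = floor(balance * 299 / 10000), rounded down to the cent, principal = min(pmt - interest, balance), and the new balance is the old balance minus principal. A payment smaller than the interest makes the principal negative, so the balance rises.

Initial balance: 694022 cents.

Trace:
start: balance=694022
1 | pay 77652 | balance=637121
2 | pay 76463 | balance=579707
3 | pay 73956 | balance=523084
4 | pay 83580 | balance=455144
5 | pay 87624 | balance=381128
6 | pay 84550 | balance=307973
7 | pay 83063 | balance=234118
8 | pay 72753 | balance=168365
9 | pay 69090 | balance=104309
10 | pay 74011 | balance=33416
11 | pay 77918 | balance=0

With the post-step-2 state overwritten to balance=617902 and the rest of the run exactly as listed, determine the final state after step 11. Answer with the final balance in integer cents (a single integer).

state after step 2 := balance=617902
3 | pay 73956 | balance=562421
4 | pay 83580 | balance=495657
5 | pay 87624 | balance=422853
6 | pay 84550 | balance=350946
7 | pay 83063 | balance=278376
8 | pay 72753 | balance=213946
9 | pay 69090 | balance=151252
10 | pay 74011 | balance=81763
11 | pay 77918 | balance=6289

6289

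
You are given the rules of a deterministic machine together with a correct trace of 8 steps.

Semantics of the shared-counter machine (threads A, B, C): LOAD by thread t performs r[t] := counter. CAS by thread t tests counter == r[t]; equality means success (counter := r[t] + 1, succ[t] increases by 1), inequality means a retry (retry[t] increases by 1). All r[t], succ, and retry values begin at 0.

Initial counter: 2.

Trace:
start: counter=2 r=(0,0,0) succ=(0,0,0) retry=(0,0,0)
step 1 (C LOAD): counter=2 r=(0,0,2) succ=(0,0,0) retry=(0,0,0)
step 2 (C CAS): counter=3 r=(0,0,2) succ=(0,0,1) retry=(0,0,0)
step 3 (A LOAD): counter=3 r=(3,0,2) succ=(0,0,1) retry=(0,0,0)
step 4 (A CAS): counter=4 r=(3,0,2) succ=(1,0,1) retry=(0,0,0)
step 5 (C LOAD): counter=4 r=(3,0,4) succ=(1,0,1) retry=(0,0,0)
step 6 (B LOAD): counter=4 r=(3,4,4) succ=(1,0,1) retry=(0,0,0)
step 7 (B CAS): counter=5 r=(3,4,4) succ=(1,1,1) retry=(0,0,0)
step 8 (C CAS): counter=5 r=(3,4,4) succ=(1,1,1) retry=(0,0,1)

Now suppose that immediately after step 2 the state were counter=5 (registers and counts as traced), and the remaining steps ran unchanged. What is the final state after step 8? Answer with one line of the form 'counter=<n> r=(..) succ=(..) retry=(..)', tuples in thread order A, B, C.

state after step 2 := counter=5 r=(0,0,2) succ=(0,0,1) retry=(0,0,0)
step 3 (A LOAD): counter=5 r=(5,0,2) succ=(0,0,1) retry=(0,0,0)
step 4 (A CAS): counter=6 r=(5,0,2) succ=(1,0,1) retry=(0,0,0)
step 5 (C LOAD): counter=6 r=(5,0,6) succ=(1,0,1) retry=(0,0,0)
step 6 (B LOAD): counter=6 r=(5,6,6) succ=(1,0,1) retry=(0,0,0)
step 7 (B CAS): counter=7 r=(5,6,6) succ=(1,1,1) retry=(0,0,0)
step 8 (C CAS): counter=7 r=(5,6,6) succ=(1,1,1) retry=(0,0,1)

counter=7 r=(5,6,6) succ=(1,1,1) retry=(0,0,1)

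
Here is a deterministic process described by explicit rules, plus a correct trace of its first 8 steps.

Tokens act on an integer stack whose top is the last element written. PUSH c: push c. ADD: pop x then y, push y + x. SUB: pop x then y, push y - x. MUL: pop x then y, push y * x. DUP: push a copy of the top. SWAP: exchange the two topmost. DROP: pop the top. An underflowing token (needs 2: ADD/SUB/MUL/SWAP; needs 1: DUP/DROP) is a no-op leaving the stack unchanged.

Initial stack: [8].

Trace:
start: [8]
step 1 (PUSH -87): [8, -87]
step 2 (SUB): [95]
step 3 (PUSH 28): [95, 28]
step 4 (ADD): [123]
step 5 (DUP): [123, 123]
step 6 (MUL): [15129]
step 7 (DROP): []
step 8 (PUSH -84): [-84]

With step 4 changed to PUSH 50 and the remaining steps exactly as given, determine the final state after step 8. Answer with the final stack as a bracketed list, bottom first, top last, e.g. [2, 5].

[95, 28, -84]

(re-executing from step 4 with the substitution; state before step 4: [95, 28])
step 4 (PUSH 50): [95, 28, 50]
step 5 (DUP): [95, 28, 50, 50]
step 6 (MUL): [95, 28, 2500]
step 7 (DROP): [95, 28]
step 8 (PUSH -84): [95, 28, -84]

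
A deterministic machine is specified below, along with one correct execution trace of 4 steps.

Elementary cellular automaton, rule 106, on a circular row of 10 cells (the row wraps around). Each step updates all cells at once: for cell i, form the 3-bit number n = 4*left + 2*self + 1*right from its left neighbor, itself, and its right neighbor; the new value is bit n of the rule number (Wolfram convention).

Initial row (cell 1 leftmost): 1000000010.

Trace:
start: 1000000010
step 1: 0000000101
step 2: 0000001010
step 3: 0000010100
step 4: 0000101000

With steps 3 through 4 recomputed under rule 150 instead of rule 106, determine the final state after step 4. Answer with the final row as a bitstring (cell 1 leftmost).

1000100000

(re-executing steps 3..4 under rule 150; state before step 3: 0000001010)
step 3: 0000011011
step 4: 1000100000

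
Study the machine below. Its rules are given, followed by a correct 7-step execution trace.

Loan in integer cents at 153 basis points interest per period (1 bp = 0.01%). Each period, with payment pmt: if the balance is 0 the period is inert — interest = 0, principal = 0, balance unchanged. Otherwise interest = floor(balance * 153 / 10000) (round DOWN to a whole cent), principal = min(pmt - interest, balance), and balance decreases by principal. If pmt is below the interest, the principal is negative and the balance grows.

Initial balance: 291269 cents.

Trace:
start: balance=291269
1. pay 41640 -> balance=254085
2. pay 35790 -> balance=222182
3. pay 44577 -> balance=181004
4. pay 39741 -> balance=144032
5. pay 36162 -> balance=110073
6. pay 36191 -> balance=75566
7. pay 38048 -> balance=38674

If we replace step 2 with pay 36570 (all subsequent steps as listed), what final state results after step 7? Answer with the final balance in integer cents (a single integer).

(re-executing from step 2 with the substitution; state before step 2: balance=254085)
2. pay 36570 -> balance=221402
3. pay 44577 -> balance=180212
4. pay 39741 -> balance=143228
5. pay 36162 -> balance=109257
6. pay 36191 -> balance=74737
7. pay 38048 -> balance=37832

37832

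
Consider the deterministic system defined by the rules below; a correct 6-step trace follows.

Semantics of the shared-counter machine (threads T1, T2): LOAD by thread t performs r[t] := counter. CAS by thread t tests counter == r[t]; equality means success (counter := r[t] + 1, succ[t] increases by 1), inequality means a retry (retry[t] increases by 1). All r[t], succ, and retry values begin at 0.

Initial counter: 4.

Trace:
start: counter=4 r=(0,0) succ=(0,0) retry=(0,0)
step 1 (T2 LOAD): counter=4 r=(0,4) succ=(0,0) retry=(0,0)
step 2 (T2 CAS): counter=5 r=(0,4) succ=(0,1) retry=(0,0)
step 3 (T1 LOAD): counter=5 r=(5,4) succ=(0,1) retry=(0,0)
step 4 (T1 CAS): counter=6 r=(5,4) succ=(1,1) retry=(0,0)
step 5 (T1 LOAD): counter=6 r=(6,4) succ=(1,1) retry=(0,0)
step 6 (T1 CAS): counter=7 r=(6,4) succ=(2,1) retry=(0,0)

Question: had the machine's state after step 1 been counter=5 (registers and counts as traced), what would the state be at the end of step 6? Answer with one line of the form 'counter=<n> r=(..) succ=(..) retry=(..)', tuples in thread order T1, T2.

counter=7 r=(6,4) succ=(2,0) retry=(0,1)

state after step 1 := counter=5 r=(0,4) succ=(0,0) retry=(0,0)
step 2 (T2 CAS): counter=5 r=(0,4) succ=(0,0) retry=(0,1)
step 3 (T1 LOAD): counter=5 r=(5,4) succ=(0,0) retry=(0,1)
step 4 (T1 CAS): counter=6 r=(5,4) succ=(1,0) retry=(0,1)
step 5 (T1 LOAD): counter=6 r=(6,4) succ=(1,0) retry=(0,1)
step 6 (T1 CAS): counter=7 r=(6,4) succ=(2,0) retry=(0,1)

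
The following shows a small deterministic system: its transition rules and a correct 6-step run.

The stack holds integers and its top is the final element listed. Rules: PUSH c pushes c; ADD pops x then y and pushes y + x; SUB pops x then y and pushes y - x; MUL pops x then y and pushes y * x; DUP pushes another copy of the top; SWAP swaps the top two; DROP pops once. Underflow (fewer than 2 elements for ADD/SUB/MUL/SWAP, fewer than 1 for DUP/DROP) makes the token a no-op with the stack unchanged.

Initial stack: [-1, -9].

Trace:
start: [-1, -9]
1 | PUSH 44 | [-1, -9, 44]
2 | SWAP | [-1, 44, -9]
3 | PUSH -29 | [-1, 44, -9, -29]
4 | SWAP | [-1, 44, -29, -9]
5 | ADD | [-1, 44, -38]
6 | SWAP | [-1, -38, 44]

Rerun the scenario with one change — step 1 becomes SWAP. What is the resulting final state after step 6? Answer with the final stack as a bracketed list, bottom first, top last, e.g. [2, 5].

[-38, -1]

(re-executing from step 1 with the substitution; state before step 1: [-1, -9])
1 | SWAP | [-9, -1]
2 | SWAP | [-1, -9]
3 | PUSH -29 | [-1, -9, -29]
4 | SWAP | [-1, -29, -9]
5 | ADD | [-1, -38]
6 | SWAP | [-38, -1]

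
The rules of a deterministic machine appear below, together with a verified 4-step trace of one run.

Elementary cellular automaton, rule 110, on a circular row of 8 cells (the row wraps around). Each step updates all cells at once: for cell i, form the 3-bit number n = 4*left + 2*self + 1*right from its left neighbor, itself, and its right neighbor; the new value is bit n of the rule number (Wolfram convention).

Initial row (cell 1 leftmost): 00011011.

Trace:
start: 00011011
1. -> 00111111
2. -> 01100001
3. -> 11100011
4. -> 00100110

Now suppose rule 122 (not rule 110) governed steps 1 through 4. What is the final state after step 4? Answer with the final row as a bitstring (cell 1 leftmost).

(re-executing steps 1..4 under rule 122; state before step 1: 00011011)
1. -> 10111111
2. -> 11100000
3. -> 10110001
4. -> 11111011

11111011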